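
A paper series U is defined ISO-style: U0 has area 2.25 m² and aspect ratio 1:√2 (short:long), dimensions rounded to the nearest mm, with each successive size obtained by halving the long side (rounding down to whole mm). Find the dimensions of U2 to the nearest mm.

630 × 892 mm

Let U0's short side be w mm. w · w√2 = 2.25 m² = 2,250,000 mm², so w ≈ 1261.3 mm and w√2 ≈ 1783.8 mm → U0 = 1261 × 1784 mm.
U1: ⌊1784/2⌋ × 1261 = 892 × 1261 mm
U2: ⌊1261/2⌋ × 892 = 630 × 892 mm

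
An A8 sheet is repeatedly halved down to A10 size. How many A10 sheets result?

A8 = 52 × 74 mm; A10 = 26 × 37 mm.
Each halving step doubles the count; 2 steps from A8 to A10.
2^2 = 4.

4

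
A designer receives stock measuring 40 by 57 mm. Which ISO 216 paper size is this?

C9 (40 × 57 mm)

Aspect ratio 57/40 ≈ 1.425 — close to the ISO √2 ≈ 1.414.
In the C-series (envelope sizes, between A and B): C9 = 40 × 57 mm.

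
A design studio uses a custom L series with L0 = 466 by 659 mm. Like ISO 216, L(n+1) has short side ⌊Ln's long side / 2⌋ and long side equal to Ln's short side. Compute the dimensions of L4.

L1: ⌊659/2⌋ × 466 = 329 × 466 mm
L2: ⌊466/2⌋ × 329 = 233 × 329 mm
L3: ⌊329/2⌋ × 233 = 164 × 233 mm
L4: ⌊233/2⌋ × 164 = 116 × 164 mm

116 × 164 mm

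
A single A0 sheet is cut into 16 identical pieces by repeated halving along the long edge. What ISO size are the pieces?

16 = 2^4, so 4 halving steps.
A0 → A1 → … → A4 after 4 steps.

A4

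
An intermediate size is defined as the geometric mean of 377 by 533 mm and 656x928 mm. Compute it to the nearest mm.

Short side: √(377 · 656) = √247312 ≈ 497.3 → 497 mm
Long side: √(533 · 928) = √494624 ≈ 703.3 → 703 mm

497 × 703 mm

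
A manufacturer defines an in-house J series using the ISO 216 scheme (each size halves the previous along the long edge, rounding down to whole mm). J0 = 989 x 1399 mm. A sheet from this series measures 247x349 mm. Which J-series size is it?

J0: 989 × 1399 mm
J1: 699 × 989 mm
J2: 494 × 699 mm
J3: 349 × 494 mm
J4: 247 × 349 mm
J5: 174 × 247 mm
→ matches J4.

J4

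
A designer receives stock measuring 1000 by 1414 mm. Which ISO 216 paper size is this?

Aspect ratio 1414/1000 ≈ 1.414 — close to the ISO √2 ≈ 1.414.
In the B-series (B0 = 1000 × 1414 mm): B0 = 1000 × 1414 mm.

B0 (1000 × 1414 mm)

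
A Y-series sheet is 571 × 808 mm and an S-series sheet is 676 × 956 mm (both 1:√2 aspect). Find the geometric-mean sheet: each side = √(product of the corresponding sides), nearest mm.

Short side: √(571 · 676) = √385996 ≈ 621.3 → 621 mm
Long side: √(808 · 956) = √772448 ≈ 878.9 → 879 mm

621 × 879 mm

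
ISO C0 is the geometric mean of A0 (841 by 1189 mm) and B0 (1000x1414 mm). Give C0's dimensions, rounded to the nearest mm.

Short: √(841 · 1000) = √841000 ≈ 917.1 mm.
Long: √(1189 · 1414) = √1681246 ≈ 1296.6 mm.

917 × 1297 mm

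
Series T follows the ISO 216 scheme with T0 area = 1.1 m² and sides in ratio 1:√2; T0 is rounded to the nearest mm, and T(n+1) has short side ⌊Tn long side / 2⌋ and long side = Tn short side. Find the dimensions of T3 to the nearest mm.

311 × 441 mm

Let T0's short side be w mm. w · w√2 = 1.1 m² = 1,100,000 mm², so w ≈ 881.9 mm and w√2 ≈ 1247.3 mm → T0 = 882 × 1247 mm.
T1: ⌊1247/2⌋ × 882 = 623 × 882 mm
T2: ⌊882/2⌋ × 623 = 441 × 623 mm
T3: ⌊623/2⌋ × 441 = 311 × 441 mm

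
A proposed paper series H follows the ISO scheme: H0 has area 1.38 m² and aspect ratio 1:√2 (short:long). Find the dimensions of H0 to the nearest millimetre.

Let the short side be w mm. Then w · w√2 = 1.38 m² = 1,380,000 mm².
w² = 1,380,000/√2, so w ≈ 987.8 mm; long side = w√2 ≈ 1397.0 mm.

988 × 1397 mm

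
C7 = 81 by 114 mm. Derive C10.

C8: ⌊114/2⌋ × 81 = 57 × 81 mm
C9: ⌊81/2⌋ × 57 = 40 × 57 mm
C10: ⌊57/2⌋ × 40 = 28 × 40 mm

28 × 40 mm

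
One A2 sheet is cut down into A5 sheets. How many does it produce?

8

Each ISO step halves the sheet: 1 × A2 → 2 × A3 → 4 × A4 → 8 × A5
From A2 to A5 is 3 halving steps: 2^3 = 8.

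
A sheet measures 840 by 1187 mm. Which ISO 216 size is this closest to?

Aspect ratio 1187/840 ≈ 1.413 — close to the ISO √2 ≈ 1.414.
In the A-series (A0 area = 1 m²): A0 = 841 × 1189 mm.
Off by 3 mm total — nearest standard size.

A0 (841 × 1189 mm)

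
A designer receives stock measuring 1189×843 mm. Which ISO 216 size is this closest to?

Aspect ratio 1189/843 ≈ 1.410 — close to the ISO √2 ≈ 1.414.
In the A-series (A0 area = 1 m²): A0 = 841 × 1189 mm.
Off by 2 mm total — nearest standard size.

A0 (841 × 1189 mm)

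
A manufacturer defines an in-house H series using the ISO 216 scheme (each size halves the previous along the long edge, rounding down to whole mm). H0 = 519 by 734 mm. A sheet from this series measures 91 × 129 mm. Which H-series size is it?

H0: 519 × 734 mm
H1: 367 × 519 mm
H2: 259 × 367 mm
H3: 183 × 259 mm
H4: 129 × 183 mm
H5: 91 × 129 mm
H6: 64 × 91 mm
→ matches H5.

H5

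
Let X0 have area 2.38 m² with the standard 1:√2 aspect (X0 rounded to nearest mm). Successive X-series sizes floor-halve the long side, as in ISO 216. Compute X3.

458 × 648 mm

Let X0's short side be w mm. w · w√2 = 2.38 m² = 2,380,000 mm², so w ≈ 1297.3 mm and w√2 ≈ 1834.6 mm → X0 = 1297 × 1835 mm.
X1: ⌊1835/2⌋ × 1297 = 917 × 1297 mm
X2: ⌊1297/2⌋ × 917 = 648 × 917 mm
X3: ⌊917/2⌋ × 648 = 458 × 648 mm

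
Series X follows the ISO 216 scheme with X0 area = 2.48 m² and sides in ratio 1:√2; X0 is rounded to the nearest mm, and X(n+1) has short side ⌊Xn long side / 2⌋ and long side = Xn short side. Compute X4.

331 × 468 mm

Let X0's short side be w mm. w · w√2 = 2.48 m² = 2,480,000 mm², so w ≈ 1324.2 mm and w√2 ≈ 1872.8 mm → X0 = 1324 × 1873 mm.
X1: ⌊1873/2⌋ × 1324 = 936 × 1324 mm
X2: ⌊1324/2⌋ × 936 = 662 × 936 mm
X3: ⌊936/2⌋ × 662 = 468 × 662 mm
X4: ⌊662/2⌋ × 468 = 331 × 468 mm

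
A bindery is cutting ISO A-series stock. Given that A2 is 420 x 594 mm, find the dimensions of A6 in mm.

105 × 148 mm

A3: ⌊594/2⌋ × 420 = 297 × 420 mm
A4: ⌊420/2⌋ × 297 = 210 × 297 mm
A5: ⌊297/2⌋ × 210 = 148 × 210 mm
A6: ⌊210/2⌋ × 148 = 105 × 148 mm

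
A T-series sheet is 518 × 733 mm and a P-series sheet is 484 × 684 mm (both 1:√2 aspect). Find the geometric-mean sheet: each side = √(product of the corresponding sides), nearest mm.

501 × 708 mm

Short side: √(518 · 484) = √250712 ≈ 500.7 → 501 mm
Long side: √(733 · 684) = √501372 ≈ 708.1 → 708 mm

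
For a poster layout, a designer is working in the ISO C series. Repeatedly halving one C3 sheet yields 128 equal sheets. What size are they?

128 = 2^7, so 7 halving steps.
C3 → C4 → … → C10 after 7 steps.

C10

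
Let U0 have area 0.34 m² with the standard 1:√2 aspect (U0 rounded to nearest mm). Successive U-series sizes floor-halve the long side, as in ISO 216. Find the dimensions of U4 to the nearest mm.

Let U0's short side be w mm. w · w√2 = 0.34 m² = 340,000 mm², so w ≈ 490.3 mm and w√2 ≈ 693.4 mm → U0 = 490 × 693 mm.
U1: ⌊693/2⌋ × 490 = 346 × 490 mm
U2: ⌊490/2⌋ × 346 = 245 × 346 mm
U3: ⌊346/2⌋ × 245 = 173 × 245 mm
U4: ⌊245/2⌋ × 173 = 122 × 173 mm

122 × 173 mm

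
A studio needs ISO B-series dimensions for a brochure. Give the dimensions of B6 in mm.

B0 = 1000 × 1414 mm (B0 has a 1000 mm short side, aspect 1:√2).
B1: ⌊1414/2⌋ × 1000 = 707 × 1000 mm
B2: ⌊1000/2⌋ × 707 = 500 × 707 mm
B3: ⌊707/2⌋ × 500 = 353 × 500 mm
B4: ⌊500/2⌋ × 353 = 250 × 353 mm
B5: ⌊353/2⌋ × 250 = 176 × 250 mm
B6: ⌊250/2⌋ × 176 = 125 × 176 mm

125 × 176 mm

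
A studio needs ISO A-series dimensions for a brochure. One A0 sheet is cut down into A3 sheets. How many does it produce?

Each ISO step halves the sheet: 1 × A0 → 2 × A1 → 4 × A2 → 8 × A3
From A0 to A3 is 3 halving steps: 2^3 = 8.

8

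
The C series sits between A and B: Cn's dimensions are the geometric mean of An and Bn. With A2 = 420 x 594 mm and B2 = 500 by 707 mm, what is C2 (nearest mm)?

458 × 648 mm

Short side: √(420 · 500) = √210000 ≈ 458.3 → 458 mm
Long side: √(594 · 707) = √419958 ≈ 648.0 → 648 mm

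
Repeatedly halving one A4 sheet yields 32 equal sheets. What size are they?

32 = 2^5, so 5 halving steps.
A4 → A5 → … → A9 after 5 steps.

A9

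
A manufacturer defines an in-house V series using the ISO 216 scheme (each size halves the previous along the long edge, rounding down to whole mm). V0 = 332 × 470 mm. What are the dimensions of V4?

83 × 117 mm

V1: ⌊470/2⌋ × 332 = 235 × 332 mm
V2: ⌊332/2⌋ × 235 = 166 × 235 mm
V3: ⌊235/2⌋ × 166 = 117 × 166 mm
V4: ⌊166/2⌋ × 117 = 83 × 117 mm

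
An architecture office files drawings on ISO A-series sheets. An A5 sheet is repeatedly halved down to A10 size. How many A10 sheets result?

32

Each ISO step halves the sheet: 1 × A5 → 2 × A6 → 4 × A7 → 8 × A8 → …
From A5 to A10 is 5 halving steps: 2^5 = 32.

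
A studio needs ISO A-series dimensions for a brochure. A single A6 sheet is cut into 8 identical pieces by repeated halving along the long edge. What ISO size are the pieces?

A9

8 = 2^3, so 3 halving steps.
A6 → A7 → … → A9 after 3 steps.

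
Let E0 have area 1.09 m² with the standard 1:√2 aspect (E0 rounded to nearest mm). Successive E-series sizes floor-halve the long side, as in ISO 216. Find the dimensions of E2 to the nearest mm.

Let E0's short side be w mm. w · w√2 = 1.09 m² = 1,090,000 mm², so w ≈ 877.9 mm and w√2 ≈ 1241.6 mm → E0 = 878 × 1242 mm.
E1: ⌊1242/2⌋ × 878 = 621 × 878 mm
E2: ⌊878/2⌋ × 621 = 439 × 621 mm

439 × 621 mm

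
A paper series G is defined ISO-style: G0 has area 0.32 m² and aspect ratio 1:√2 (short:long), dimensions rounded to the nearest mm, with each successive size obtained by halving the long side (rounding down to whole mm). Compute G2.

Let G0's short side be w mm. w · w√2 = 0.32 m² = 320,000 mm², so w ≈ 475.7 mm and w√2 ≈ 672.7 mm → G0 = 476 × 673 mm.
G1: ⌊673/2⌋ × 476 = 336 × 476 mm
G2: ⌊476/2⌋ × 336 = 238 × 336 mm

238 × 336 mm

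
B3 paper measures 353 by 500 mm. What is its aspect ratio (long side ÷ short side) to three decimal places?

1.416

500 / 353 = 1.416
ISO 216 targets √2 ≈ 1.414; the +0.002 deviation is from mm rounding.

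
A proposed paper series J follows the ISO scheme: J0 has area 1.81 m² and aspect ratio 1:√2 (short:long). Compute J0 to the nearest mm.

Let the short side be w mm. Then w · w√2 = 1.81 m² = 1,810,000 mm².
w² = 1,810,000/√2, so w ≈ 1131.3 mm; long side = w√2 ≈ 1599.9 mm.

1131 × 1600 mm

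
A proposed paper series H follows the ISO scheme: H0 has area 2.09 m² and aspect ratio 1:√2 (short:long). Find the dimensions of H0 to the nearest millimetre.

Let the short side be w mm. Then w · w√2 = 2.09 m² = 2,090,000 mm².
w² = 2,090,000/√2, so w ≈ 1215.7 mm; long side = w√2 ≈ 1719.2 mm.

1216 × 1719 mm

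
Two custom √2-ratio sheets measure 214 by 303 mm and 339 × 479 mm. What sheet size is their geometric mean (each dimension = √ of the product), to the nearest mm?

Short side: √(214 · 339) = √72546 ≈ 269.3 → 269 mm
Long side: √(303 · 479) = √145137 ≈ 381.0 → 381 mm

269 × 381 mm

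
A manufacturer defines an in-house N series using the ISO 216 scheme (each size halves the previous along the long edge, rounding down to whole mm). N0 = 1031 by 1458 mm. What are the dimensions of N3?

364 × 515 mm

N1: ⌊1458/2⌋ × 1031 = 729 × 1031 mm
N2: ⌊1031/2⌋ × 729 = 515 × 729 mm
N3: ⌊729/2⌋ × 515 = 364 × 515 mm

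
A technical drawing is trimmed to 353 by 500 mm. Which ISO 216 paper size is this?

Aspect ratio 500/353 ≈ 1.416 — close to the ISO √2 ≈ 1.414.
In the B-series (B0 = 1000 × 1414 mm): B3 = 353 × 500 mm.

B3 (353 × 500 mm)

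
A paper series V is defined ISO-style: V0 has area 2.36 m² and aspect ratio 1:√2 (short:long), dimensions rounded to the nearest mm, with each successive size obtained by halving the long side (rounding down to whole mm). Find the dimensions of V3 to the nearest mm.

Let V0's short side be w mm. w · w√2 = 2.36 m² = 2,360,000 mm², so w ≈ 1291.8 mm and w√2 ≈ 1826.9 mm → V0 = 1292 × 1827 mm.
V1: ⌊1827/2⌋ × 1292 = 913 × 1292 mm
V2: ⌊1292/2⌋ × 913 = 646 × 913 mm
V3: ⌊913/2⌋ × 646 = 456 × 646 mm

456 × 646 mm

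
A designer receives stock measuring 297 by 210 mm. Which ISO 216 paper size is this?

Aspect ratio 297/210 ≈ 1.414 — close to the ISO √2 ≈ 1.414.
In the A-series (A0 area = 1 m²): A4 = 210 × 297 mm.

A4 (210 × 297 mm)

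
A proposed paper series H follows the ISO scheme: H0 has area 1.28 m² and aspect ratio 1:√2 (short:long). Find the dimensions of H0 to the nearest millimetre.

951 × 1345 mm

Let the short side be w mm. Then w · w√2 = 1.28 m² = 1,280,000 mm².
w² = 1,280,000/√2, so w ≈ 951.4 mm; long side = w√2 ≈ 1345.4 mm.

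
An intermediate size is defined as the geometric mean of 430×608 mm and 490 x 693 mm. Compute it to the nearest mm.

459 × 649 mm

Short side: √(430 · 490) = √210700 ≈ 459.0 → 459 mm
Long side: √(608 · 693) = √421344 ≈ 649.1 → 649 mm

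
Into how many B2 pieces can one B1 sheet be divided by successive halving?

Each ISO step halves the sheet: 1 × B1 → 2 × B2
From B1 to B2 is 1 halving step: 2^1 = 2.

2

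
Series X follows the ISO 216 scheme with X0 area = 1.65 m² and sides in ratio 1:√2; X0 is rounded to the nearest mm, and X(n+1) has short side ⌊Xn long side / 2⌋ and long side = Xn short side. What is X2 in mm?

Let X0's short side be w mm. w · w√2 = 1.65 m² = 1,650,000 mm², so w ≈ 1080.2 mm and w√2 ≈ 1527.6 mm → X0 = 1080 × 1528 mm.
X1: ⌊1528/2⌋ × 1080 = 764 × 1080 mm
X2: ⌊1080/2⌋ × 764 = 540 × 764 mm

540 × 764 mm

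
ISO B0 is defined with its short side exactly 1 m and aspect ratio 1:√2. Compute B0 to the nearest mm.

1000 × 1414 mm

Short side = 1000 mm; long side = 1000√2 ≈ 1414.2 mm.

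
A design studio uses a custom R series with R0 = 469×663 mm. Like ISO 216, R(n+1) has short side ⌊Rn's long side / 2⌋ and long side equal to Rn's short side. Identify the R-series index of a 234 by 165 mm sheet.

R3

R0: 469 × 663 mm
R1: 331 × 469 mm
R2: 234 × 331 mm
R3: 165 × 234 mm
R4: 117 × 165 mm
→ matches R3.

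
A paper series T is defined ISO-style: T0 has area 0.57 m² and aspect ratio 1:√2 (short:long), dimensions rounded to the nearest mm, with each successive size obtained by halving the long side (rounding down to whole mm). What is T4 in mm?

158 × 224 mm

Let T0's short side be w mm. w · w√2 = 0.57 m² = 570,000 mm², so w ≈ 634.9 mm and w√2 ≈ 897.8 mm → T0 = 635 × 898 mm.
T1: ⌊898/2⌋ × 635 = 449 × 635 mm
T2: ⌊635/2⌋ × 449 = 317 × 449 mm
T3: ⌊449/2⌋ × 317 = 224 × 317 mm
T4: ⌊317/2⌋ × 224 = 158 × 224 mm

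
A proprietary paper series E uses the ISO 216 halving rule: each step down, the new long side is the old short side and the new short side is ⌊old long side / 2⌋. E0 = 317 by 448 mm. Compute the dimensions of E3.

E1: ⌊448/2⌋ × 317 = 224 × 317 mm
E2: ⌊317/2⌋ × 224 = 158 × 224 mm
E3: ⌊224/2⌋ × 158 = 112 × 158 mm

112 × 158 mm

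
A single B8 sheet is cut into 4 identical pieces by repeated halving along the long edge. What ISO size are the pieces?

4 = 2^2, so 2 halving steps.
B8 → B9 → … → B10 after 2 steps.

B10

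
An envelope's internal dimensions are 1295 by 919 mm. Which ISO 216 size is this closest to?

Aspect ratio 1295/919 ≈ 1.409 — close to the ISO √2 ≈ 1.414.
In the C-series (envelope sizes, between A and B): C0 = 917 × 1297 mm.
Off by 4 mm total — nearest standard size.

C0 (917 × 1297 mm)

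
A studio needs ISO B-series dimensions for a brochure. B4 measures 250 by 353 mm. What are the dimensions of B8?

B5: ⌊353/2⌋ × 250 = 176 × 250 mm
B6: ⌊250/2⌋ × 176 = 125 × 176 mm
B7: ⌊176/2⌋ × 125 = 88 × 125 mm
B8: ⌊125/2⌋ × 88 = 62 × 88 mm

62 × 88 mm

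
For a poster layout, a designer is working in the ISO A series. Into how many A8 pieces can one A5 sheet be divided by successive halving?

8

Each ISO step halves the sheet: 1 × A5 → 2 × A6 → 4 × A7 → 8 × A8
From A5 to A8 is 3 halving steps: 2^3 = 8.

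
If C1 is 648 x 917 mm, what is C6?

114 × 162 mm

C2: ⌊917/2⌋ × 648 = 458 × 648 mm
C3: ⌊648/2⌋ × 458 = 324 × 458 mm
C4: ⌊458/2⌋ × 324 = 229 × 324 mm
C5: ⌊324/2⌋ × 229 = 162 × 229 mm
C6: ⌊229/2⌋ × 162 = 114 × 162 mm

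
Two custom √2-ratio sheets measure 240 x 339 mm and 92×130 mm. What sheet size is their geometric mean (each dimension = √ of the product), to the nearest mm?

Short side: √(240 · 92) = √22080 ≈ 148.6 → 149 mm
Long side: √(339 · 130) = √44070 ≈ 209.9 → 210 mm

149 × 210 mm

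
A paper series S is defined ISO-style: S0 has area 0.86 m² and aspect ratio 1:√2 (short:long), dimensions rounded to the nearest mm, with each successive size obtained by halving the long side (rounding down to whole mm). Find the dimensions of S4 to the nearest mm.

Let S0's short side be w mm. w · w√2 = 0.86 m² = 860,000 mm², so w ≈ 779.8 mm and w√2 ≈ 1102.8 mm → S0 = 780 × 1103 mm.
S1: ⌊1103/2⌋ × 780 = 551 × 780 mm
S2: ⌊780/2⌋ × 551 = 390 × 551 mm
S3: ⌊551/2⌋ × 390 = 275 × 390 mm
S4: ⌊390/2⌋ × 275 = 195 × 275 mm

195 × 275 mm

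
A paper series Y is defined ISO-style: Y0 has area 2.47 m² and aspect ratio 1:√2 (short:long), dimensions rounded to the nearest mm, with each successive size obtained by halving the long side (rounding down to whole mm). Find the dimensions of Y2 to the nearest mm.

661 × 934 mm

Let Y0's short side be w mm. w · w√2 = 2.47 m² = 2,470,000 mm², so w ≈ 1321.6 mm and w√2 ≈ 1869.0 mm → Y0 = 1322 × 1869 mm.
Y1: ⌊1869/2⌋ × 1322 = 934 × 1322 mm
Y2: ⌊1322/2⌋ × 934 = 661 × 934 mm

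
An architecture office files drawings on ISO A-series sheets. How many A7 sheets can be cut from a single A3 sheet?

16

A3 = 297 × 420 mm; A7 = 74 × 105 mm.
Each halving step doubles the count; 4 steps from A3 to A7.
2^4 = 16.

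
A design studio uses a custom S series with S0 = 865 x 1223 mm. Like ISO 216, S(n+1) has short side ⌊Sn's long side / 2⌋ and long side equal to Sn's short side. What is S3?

S1: ⌊1223/2⌋ × 865 = 611 × 865 mm
S2: ⌊865/2⌋ × 611 = 432 × 611 mm
S3: ⌊611/2⌋ × 432 = 305 × 432 mm

305 × 432 mm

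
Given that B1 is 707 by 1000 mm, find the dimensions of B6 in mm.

125 × 176 mm

B2: ⌊1000/2⌋ × 707 = 500 × 707 mm
B3: ⌊707/2⌋ × 500 = 353 × 500 mm
B4: ⌊500/2⌋ × 353 = 250 × 353 mm
B5: ⌊353/2⌋ × 250 = 176 × 250 mm
B6: ⌊250/2⌋ × 176 = 125 × 176 mm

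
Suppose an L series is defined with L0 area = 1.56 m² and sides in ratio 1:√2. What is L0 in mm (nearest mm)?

Let the short side be w mm. Then w · w√2 = 1.56 m² = 1,560,000 mm².
w² = 1,560,000/√2, so w ≈ 1050.3 mm; long side = w√2 ≈ 1485.3 mm.

1050 × 1485 mm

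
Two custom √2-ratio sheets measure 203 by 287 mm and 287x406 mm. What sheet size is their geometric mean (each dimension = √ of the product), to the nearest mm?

Short side: √(203 · 287) = √58261 ≈ 241.4 → 241 mm
Long side: √(287 · 406) = √116522 ≈ 341.4 → 341 mm

241 × 341 mm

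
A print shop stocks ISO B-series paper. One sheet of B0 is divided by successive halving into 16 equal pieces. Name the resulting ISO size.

16 = 2^4, so 4 halving steps.
B0 → B1 → … → B4 after 4 steps.

B4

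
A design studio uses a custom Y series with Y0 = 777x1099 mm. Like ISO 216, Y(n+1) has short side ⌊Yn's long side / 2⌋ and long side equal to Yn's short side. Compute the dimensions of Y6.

Y1 = 549 × 777 mm (from Y0 by 1 halving).
Y2: ⌊777/2⌋ × 549 = 388 × 549 mm
Y3: ⌊549/2⌋ × 388 = 274 × 388 mm
Y4: ⌊388/2⌋ × 274 = 194 × 274 mm
Y5: ⌊274/2⌋ × 194 = 137 × 194 mm
Y6: ⌊194/2⌋ × 137 = 97 × 137 mm

97 × 137 mm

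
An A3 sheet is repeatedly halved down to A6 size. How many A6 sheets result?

A3 = 297 × 420 mm; A6 = 105 × 148 mm.
Each halving step doubles the count; 3 steps from A3 to A6.
2^3 = 8.

8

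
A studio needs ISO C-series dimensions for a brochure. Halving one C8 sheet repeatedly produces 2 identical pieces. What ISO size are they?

2 = 2^1, so 1 halving step.
C8 → C9 → … → C9 after 1 step.

C9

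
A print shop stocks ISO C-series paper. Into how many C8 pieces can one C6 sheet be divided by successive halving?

4

Each ISO step halves the sheet: 1 × C6 → 2 × C7 → 4 × C8
From C6 to C8 is 2 halving steps: 2^2 = 4.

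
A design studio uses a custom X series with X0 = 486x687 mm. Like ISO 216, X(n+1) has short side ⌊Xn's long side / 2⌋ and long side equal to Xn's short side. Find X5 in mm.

85 × 121 mm

X1: ⌊687/2⌋ × 486 = 343 × 486 mm
X2: ⌊486/2⌋ × 343 = 243 × 343 mm
X3: ⌊343/2⌋ × 243 = 171 × 243 mm
X4: ⌊243/2⌋ × 171 = 121 × 171 mm
X5: ⌊171/2⌋ × 121 = 85 × 121 mm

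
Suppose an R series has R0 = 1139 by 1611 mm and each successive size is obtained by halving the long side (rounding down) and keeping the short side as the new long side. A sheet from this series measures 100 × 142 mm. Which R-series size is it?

R7

R0: 1139 × 1611 mm
R1: 805 × 1139 mm
R2: 569 × 805 mm
R3: 402 × 569 mm
R4: 284 × 402 mm
R5: 201 × 284 mm
R6: 142 × 201 mm
R7: 100 × 142 mm
R8: 71 × 100 mm
→ matches R7.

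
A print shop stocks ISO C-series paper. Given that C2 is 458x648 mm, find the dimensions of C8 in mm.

C3: ⌊648/2⌋ × 458 = 324 × 458 mm
C4: ⌊458/2⌋ × 324 = 229 × 324 mm
C5: ⌊324/2⌋ × 229 = 162 × 229 mm
C6: ⌊229/2⌋ × 162 = 114 × 162 mm
C7: ⌊162/2⌋ × 114 = 81 × 114 mm
C8: ⌊114/2⌋ × 81 = 57 × 81 mm

57 × 81 mm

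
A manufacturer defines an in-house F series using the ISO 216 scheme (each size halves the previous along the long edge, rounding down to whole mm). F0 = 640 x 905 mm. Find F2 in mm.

320 × 452 mm

F1: ⌊905/2⌋ × 640 = 452 × 640 mm
F2: ⌊640/2⌋ × 452 = 320 × 452 mm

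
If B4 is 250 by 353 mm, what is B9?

44 × 62 mm

B5: ⌊353/2⌋ × 250 = 176 × 250 mm
B6: ⌊250/2⌋ × 176 = 125 × 176 mm
B7: ⌊176/2⌋ × 125 = 88 × 125 mm
B8: ⌊125/2⌋ × 88 = 62 × 88 mm
B9: ⌊88/2⌋ × 62 = 44 × 62 mm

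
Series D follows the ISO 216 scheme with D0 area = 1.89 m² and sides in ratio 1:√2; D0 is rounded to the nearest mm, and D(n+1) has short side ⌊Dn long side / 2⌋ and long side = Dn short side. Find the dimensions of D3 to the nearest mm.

408 × 578 mm

Let D0's short side be w mm. w · w√2 = 1.89 m² = 1,890,000 mm², so w ≈ 1156.0 mm and w√2 ≈ 1634.9 mm → D0 = 1156 × 1635 mm.
D1: ⌊1635/2⌋ × 1156 = 817 × 1156 mm
D2: ⌊1156/2⌋ × 817 = 578 × 817 mm
D3: ⌊817/2⌋ × 578 = 408 × 578 mm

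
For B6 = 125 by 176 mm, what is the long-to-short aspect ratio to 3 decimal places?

176 / 125 = 1.408
ISO 216 targets √2 ≈ 1.414; the -0.006 deviation is from mm rounding.

1.408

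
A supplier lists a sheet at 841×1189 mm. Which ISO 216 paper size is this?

Aspect ratio 1189/841 ≈ 1.414 — close to the ISO √2 ≈ 1.414.
In the A-series (A0 area = 1 m²): A0 = 841 × 1189 mm.

A0 (841 × 1189 mm)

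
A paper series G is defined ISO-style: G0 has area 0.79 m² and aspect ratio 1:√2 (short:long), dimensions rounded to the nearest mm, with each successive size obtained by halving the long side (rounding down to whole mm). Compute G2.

373 × 528 mm

Let G0's short side be w mm. w · w√2 = 0.79 m² = 790,000 mm², so w ≈ 747.4 mm and w√2 ≈ 1057.0 mm → G0 = 747 × 1057 mm.
G1: ⌊1057/2⌋ × 747 = 528 × 747 mm
G2: ⌊747/2⌋ × 528 = 373 × 528 mm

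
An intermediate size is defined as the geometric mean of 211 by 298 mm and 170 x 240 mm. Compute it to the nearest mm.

189 × 267 mm

Short side: √(211 · 170) = √35870 ≈ 189.4 → 189 mm
Long side: √(298 · 240) = √71520 ≈ 267.4 → 267 mm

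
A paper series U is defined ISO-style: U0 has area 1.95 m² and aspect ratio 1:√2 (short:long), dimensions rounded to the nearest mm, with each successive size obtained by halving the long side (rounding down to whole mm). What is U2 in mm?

Let U0's short side be w mm. w · w√2 = 1.95 m² = 1,950,000 mm², so w ≈ 1174.2 mm and w√2 ≈ 1660.6 mm → U0 = 1174 × 1661 mm.
U1: ⌊1661/2⌋ × 1174 = 830 × 1174 mm
U2: ⌊1174/2⌋ × 830 = 587 × 830 mm

587 × 830 mm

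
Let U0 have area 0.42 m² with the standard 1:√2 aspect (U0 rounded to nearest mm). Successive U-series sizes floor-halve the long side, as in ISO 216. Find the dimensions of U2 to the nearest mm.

272 × 385 mm

Let U0's short side be w mm. w · w√2 = 0.42 m² = 420,000 mm², so w ≈ 545.0 mm and w√2 ≈ 770.7 mm → U0 = 545 × 771 mm.
U1: ⌊771/2⌋ × 545 = 385 × 545 mm
U2: ⌊545/2⌋ × 385 = 272 × 385 mm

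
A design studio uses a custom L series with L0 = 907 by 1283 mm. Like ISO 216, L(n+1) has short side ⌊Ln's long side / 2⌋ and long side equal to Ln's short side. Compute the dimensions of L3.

L1: ⌊1283/2⌋ × 907 = 641 × 907 mm
L2: ⌊907/2⌋ × 641 = 453 × 641 mm
L3: ⌊641/2⌋ × 453 = 320 × 453 mm

320 × 453 mm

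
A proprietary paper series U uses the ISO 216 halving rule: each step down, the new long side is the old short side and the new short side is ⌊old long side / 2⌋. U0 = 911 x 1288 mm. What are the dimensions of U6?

U1: ⌊1288/2⌋ × 911 = 644 × 911 mm
U2: ⌊911/2⌋ × 644 = 455 × 644 mm
U3: ⌊644/2⌋ × 455 = 322 × 455 mm
U4: ⌊455/2⌋ × 322 = 227 × 322 mm
U5: ⌊322/2⌋ × 227 = 161 × 227 mm
U6: ⌊227/2⌋ × 161 = 113 × 161 mm

113 × 161 mm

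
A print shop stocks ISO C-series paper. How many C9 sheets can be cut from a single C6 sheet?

Each ISO step halves the sheet: 1 × C6 → 2 × C7 → 4 × C8 → 8 × C9
From C6 to C9 is 3 halving steps: 2^3 = 8.

8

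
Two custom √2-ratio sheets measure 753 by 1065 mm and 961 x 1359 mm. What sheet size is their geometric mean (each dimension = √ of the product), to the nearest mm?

Short side: √(753 · 961) = √723633 ≈ 850.7 → 851 mm
Long side: √(1065 · 1359) = √1447335 ≈ 1203.1 → 1203 mm

851 × 1203 mm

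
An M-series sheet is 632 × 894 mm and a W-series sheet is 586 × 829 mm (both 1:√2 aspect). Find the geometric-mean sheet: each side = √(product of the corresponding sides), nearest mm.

609 × 861 mm

Short side: √(632 · 586) = √370352 ≈ 608.6 → 609 mm
Long side: √(894 · 829) = √741126 ≈ 860.9 → 861 mm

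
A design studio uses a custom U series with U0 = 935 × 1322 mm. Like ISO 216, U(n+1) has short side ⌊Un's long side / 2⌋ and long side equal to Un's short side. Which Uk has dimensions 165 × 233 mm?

U5

U0: 935 × 1322 mm
U1: 661 × 935 mm
U2: 467 × 661 mm
U3: 330 × 467 mm
U4: 233 × 330 mm
U5: 165 × 233 mm
U6: 116 × 165 mm
→ matches U5.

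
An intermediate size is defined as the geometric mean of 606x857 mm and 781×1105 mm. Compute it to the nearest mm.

688 × 973 mm

Short side: √(606 · 781) = √473286 ≈ 688.0 → 688 mm
Long side: √(857 · 1105) = √946985 ≈ 973.1 → 973 mm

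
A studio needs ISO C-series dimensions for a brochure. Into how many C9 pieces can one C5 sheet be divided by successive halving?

C5 = 162 × 229 mm; C9 = 40 × 57 mm.
Each halving step doubles the count; 4 steps from C5 to C9.
2^4 = 16.

16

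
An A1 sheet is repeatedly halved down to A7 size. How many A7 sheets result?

64

Each ISO step halves the sheet: 1 × A1 → 2 × A2 → 4 × A3 → 8 × A4 → …
From A1 to A7 is 6 halving steps: 2^6 = 64.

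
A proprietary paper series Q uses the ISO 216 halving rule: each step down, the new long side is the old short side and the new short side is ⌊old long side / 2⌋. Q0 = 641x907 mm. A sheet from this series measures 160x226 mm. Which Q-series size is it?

Q4

Q0: 641 × 907 mm
Q1: 453 × 641 mm
Q2: 320 × 453 mm
Q3: 226 × 320 mm
Q4: 160 × 226 mm
Q5: 113 × 160 mm
→ matches Q4.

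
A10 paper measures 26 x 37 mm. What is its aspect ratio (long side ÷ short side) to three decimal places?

1.423

37 / 26 = 1.423
ISO 216 targets √2 ≈ 1.414; the +0.009 deviation is from mm rounding.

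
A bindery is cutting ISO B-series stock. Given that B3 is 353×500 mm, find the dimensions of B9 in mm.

B4: ⌊500/2⌋ × 353 = 250 × 353 mm
B5: ⌊353/2⌋ × 250 = 176 × 250 mm
B6: ⌊250/2⌋ × 176 = 125 × 176 mm
B7: ⌊176/2⌋ × 125 = 88 × 125 mm
B8: ⌊125/2⌋ × 88 = 62 × 88 mm
B9: ⌊88/2⌋ × 62 = 44 × 62 mm

44 × 62 mm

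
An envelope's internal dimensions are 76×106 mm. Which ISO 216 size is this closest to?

A7 (74 × 105 mm)

Aspect ratio 106/76 ≈ 1.395 (ISO target is √2 ≈ 1.414).
In the A-series (A0 area = 1 m²): A7 = 74 × 105 mm.
Off by 3 mm total — nearest standard size.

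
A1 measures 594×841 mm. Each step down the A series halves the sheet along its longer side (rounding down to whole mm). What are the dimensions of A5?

A2: ⌊841/2⌋ × 594 = 420 × 594 mm
A3: ⌊594/2⌋ × 420 = 297 × 420 mm
A4: ⌊420/2⌋ × 297 = 210 × 297 mm
A5: ⌊297/2⌋ × 210 = 148 × 210 mm

148 × 210 mm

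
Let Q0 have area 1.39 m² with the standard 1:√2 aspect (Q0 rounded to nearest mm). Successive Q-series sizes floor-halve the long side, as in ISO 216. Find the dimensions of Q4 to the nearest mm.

247 × 350 mm

Let Q0's short side be w mm. w · w√2 = 1.39 m² = 1,390,000 mm², so w ≈ 991.4 mm and w√2 ≈ 1402.1 mm → Q0 = 991 × 1402 mm.
Q1: ⌊1402/2⌋ × 991 = 701 × 991 mm
Q2: ⌊991/2⌋ × 701 = 495 × 701 mm
Q3: ⌊701/2⌋ × 495 = 350 × 495 mm
Q4: ⌊495/2⌋ × 350 = 247 × 350 mm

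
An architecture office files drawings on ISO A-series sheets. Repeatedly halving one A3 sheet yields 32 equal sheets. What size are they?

A8

32 = 2^5, so 5 halving steps.
A3 → A4 → … → A8 after 5 steps.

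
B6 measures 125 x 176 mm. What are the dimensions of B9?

B7: ⌊176/2⌋ × 125 = 88 × 125 mm
B8: ⌊125/2⌋ × 88 = 62 × 88 mm
B9: ⌊88/2⌋ × 62 = 44 × 62 mm

44 × 62 mm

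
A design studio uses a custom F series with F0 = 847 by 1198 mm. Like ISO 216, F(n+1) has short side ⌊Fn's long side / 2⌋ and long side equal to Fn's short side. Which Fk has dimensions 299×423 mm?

F3

F0: 847 × 1198 mm
F1: 599 × 847 mm
F2: 423 × 599 mm
F3: 299 × 423 mm
F4: 211 × 299 mm
→ matches F3.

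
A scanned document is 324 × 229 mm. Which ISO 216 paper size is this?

C4 (229 × 324 mm)

Aspect ratio 324/229 ≈ 1.415 — close to the ISO √2 ≈ 1.414.
In the C-series (envelope sizes, between A and B): C4 = 229 × 324 mm.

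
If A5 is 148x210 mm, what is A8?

52 × 74 mm

A6: ⌊210/2⌋ × 148 = 105 × 148 mm
A7: ⌊148/2⌋ × 105 = 74 × 105 mm
A8: ⌊105/2⌋ × 74 = 52 × 74 mm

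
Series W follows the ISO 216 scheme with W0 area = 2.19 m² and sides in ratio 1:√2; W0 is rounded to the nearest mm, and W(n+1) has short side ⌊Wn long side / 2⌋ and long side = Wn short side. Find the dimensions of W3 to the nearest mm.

Let W0's short side be w mm. w · w√2 = 2.19 m² = 2,190,000 mm², so w ≈ 1244.4 mm and w√2 ≈ 1759.9 mm → W0 = 1244 × 1760 mm.
W1: ⌊1760/2⌋ × 1244 = 880 × 1244 mm
W2: ⌊1244/2⌋ × 880 = 622 × 880 mm
W3: ⌊880/2⌋ × 622 = 440 × 622 mm

440 × 622 mm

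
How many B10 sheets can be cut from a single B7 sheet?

8

Each ISO step halves the sheet: 1 × B7 → 2 × B8 → 4 × B9 → 8 × B10
From B7 to B10 is 3 halving steps: 2^3 = 8.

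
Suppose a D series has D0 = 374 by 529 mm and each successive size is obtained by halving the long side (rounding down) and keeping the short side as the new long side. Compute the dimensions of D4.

D1: ⌊529/2⌋ × 374 = 264 × 374 mm
D2: ⌊374/2⌋ × 264 = 187 × 264 mm
D3: ⌊264/2⌋ × 187 = 132 × 187 mm
D4: ⌊187/2⌋ × 132 = 93 × 132 mm

93 × 132 mm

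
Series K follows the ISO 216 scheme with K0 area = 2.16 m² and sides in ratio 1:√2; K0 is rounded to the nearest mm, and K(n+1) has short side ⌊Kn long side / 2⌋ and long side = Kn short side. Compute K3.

Let K0's short side be w mm. w · w√2 = 2.16 m² = 2,160,000 mm², so w ≈ 1235.9 mm and w√2 ≈ 1747.8 mm → K0 = 1236 × 1748 mm.
K1: ⌊1748/2⌋ × 1236 = 874 × 1236 mm
K2: ⌊1236/2⌋ × 874 = 618 × 874 mm
K3: ⌊874/2⌋ × 618 = 437 × 618 mm

437 × 618 mm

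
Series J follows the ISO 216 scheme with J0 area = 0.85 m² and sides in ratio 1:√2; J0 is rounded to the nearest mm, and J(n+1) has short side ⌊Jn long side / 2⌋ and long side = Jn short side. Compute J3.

274 × 387 mm

Let J0's short side be w mm. w · w√2 = 0.85 m² = 850,000 mm², so w ≈ 775.3 mm and w√2 ≈ 1096.4 mm → J0 = 775 × 1096 mm.
J1: ⌊1096/2⌋ × 775 = 548 × 775 mm
J2: ⌊775/2⌋ × 548 = 387 × 548 mm
J3: ⌊548/2⌋ × 387 = 274 × 387 mm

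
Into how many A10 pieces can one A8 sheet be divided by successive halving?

A8 = 52 × 74 mm; A10 = 26 × 37 mm.
Each halving step doubles the count; 2 steps from A8 to A10.
2^2 = 4.

4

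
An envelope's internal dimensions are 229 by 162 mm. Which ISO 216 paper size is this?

Aspect ratio 229/162 ≈ 1.414 — close to the ISO √2 ≈ 1.414.
In the C-series (envelope sizes, between A and B): C5 = 162 × 229 mm.

C5 (162 × 229 mm)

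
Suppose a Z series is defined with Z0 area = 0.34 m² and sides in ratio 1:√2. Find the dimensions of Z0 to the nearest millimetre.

Let the short side be w mm. Then w · w√2 = 0.34 m² = 340,000 mm².
w² = 340,000/√2, so w ≈ 490.3 mm; long side = w√2 ≈ 693.4 mm.

490 × 693 mm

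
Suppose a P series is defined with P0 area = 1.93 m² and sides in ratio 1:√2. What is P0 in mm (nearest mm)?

Let the short side be w mm. Then w · w√2 = 1.93 m² = 1,930,000 mm².
w² = 1,930,000/√2, so w ≈ 1168.2 mm; long side = w√2 ≈ 1652.1 mm.

1168 × 1652 mm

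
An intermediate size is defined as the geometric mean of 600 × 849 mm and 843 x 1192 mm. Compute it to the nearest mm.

Short side: √(600 · 843) = √505800 ≈ 711.2 → 711 mm
Long side: √(849 · 1192) = √1012008 ≈ 1006.0 → 1006 mm

711 × 1006 mm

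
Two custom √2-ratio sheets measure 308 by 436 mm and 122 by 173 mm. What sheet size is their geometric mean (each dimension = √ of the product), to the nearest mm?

Short side: √(308 · 122) = √37576 ≈ 193.8 → 194 mm
Long side: √(436 · 173) = √75428 ≈ 274.6 → 275 mm

194 × 275 mm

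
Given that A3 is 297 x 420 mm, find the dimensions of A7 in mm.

74 × 105 mm

A4: ⌊420/2⌋ × 297 = 210 × 297 mm
A5: ⌊297/2⌋ × 210 = 148 × 210 mm
A6: ⌊210/2⌋ × 148 = 105 × 148 mm
A7: ⌊148/2⌋ × 105 = 74 × 105 mm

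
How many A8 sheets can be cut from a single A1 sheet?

128

Each ISO step halves the sheet: 1 × A1 → 2 × A2 → 4 × A3 → 8 × A4 → …
From A1 to A8 is 7 halving steps: 2^7 = 128.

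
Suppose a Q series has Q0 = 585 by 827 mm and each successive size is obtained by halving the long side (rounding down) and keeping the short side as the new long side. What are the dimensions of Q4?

Q1: ⌊827/2⌋ × 585 = 413 × 585 mm
Q2: ⌊585/2⌋ × 413 = 292 × 413 mm
Q3: ⌊413/2⌋ × 292 = 206 × 292 mm
Q4: ⌊292/2⌋ × 206 = 146 × 206 mm

146 × 206 mm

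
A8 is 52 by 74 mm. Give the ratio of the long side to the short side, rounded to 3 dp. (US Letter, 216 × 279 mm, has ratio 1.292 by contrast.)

1.423

74 / 52 = 1.423
ISO 216 targets √2 ≈ 1.414; the +0.009 deviation is from mm rounding.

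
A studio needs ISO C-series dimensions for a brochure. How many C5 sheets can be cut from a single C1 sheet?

16

C1 = 648 × 917 mm; C5 = 162 × 229 mm.
Each halving step doubles the count; 4 steps from C1 to C5.
2^4 = 16.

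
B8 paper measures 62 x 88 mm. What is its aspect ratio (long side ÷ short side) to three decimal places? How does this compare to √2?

1.419

88 / 62 = 1.419
ISO 216 targets √2 ≈ 1.414; the +0.005 deviation is from mm rounding.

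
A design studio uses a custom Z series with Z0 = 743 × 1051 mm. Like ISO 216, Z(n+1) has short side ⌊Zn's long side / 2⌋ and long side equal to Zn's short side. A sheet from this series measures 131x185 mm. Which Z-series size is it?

Z5

Z0: 743 × 1051 mm
Z1: 525 × 743 mm
Z2: 371 × 525 mm
Z3: 262 × 371 mm
Z4: 185 × 262 mm
Z5: 131 × 185 mm
Z6: 92 × 131 mm
→ matches Z5.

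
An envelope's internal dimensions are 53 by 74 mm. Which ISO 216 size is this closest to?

Aspect ratio 74/53 ≈ 1.396 (ISO target is √2 ≈ 1.414).
In the A-series (A0 area = 1 m²): A8 = 52 × 74 mm.
Off by 1 mm total — nearest standard size.

A8 (52 × 74 mm)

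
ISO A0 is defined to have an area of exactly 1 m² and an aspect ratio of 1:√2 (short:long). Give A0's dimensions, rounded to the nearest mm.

841 × 1189 mm

Let the short side be w mm. Then the long side is w√2 and w · w√2 = 10⁶ mm².
w² = 10⁶/√2, so w = 1000 / 2^(1/4) ≈ 840.9 mm; long side = 1000 · 2^(1/4) ≈ 1189.2 mm.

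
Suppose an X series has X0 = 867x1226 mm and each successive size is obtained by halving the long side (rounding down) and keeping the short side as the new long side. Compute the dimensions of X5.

X1: ⌊1226/2⌋ × 867 = 613 × 867 mm
X2: ⌊867/2⌋ × 613 = 433 × 613 mm
X3: ⌊613/2⌋ × 433 = 306 × 433 mm
X4: ⌊433/2⌋ × 306 = 216 × 306 mm
X5: ⌊306/2⌋ × 216 = 153 × 216 mm

153 × 216 mm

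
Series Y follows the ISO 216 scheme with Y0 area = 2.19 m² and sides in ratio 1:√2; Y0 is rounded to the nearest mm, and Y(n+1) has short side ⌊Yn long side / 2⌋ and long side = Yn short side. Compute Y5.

220 × 311 mm

Let Y0's short side be w mm. w · w√2 = 2.19 m² = 2,190,000 mm², so w ≈ 1244.4 mm and w√2 ≈ 1759.9 mm → Y0 = 1244 × 1760 mm.
Y1: ⌊1760/2⌋ × 1244 = 880 × 1244 mm
Y2: ⌊1244/2⌋ × 880 = 622 × 880 mm
Y3: ⌊880/2⌋ × 622 = 440 × 622 mm
Y4: ⌊622/2⌋ × 440 = 311 × 440 mm
Y5: ⌊440/2⌋ × 311 = 220 × 311 mm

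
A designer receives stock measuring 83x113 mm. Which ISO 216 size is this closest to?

Aspect ratio 113/83 ≈ 1.361 (ISO target is √2 ≈ 1.414).
In the C-series (envelope sizes, between A and B): C7 = 81 × 114 mm.
Off by 3 mm total — nearest standard size.

C7 (81 × 114 mm)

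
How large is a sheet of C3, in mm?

C0 = 917 × 1297 mm (C0 is the geometric mean of A0 and B0, aspect 1:√2).
C1: ⌊1297/2⌋ × 917 = 648 × 917 mm
C2: ⌊917/2⌋ × 648 = 458 × 648 mm
C3: ⌊648/2⌋ × 458 = 324 × 458 mm

324 × 458 mm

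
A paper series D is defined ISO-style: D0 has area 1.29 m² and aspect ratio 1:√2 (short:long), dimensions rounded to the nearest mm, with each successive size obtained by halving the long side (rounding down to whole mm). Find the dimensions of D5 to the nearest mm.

Let D0's short side be w mm. w · w√2 = 1.29 m² = 1,290,000 mm², so w ≈ 955.1 mm and w√2 ≈ 1350.7 mm → D0 = 955 × 1351 mm.
D1: ⌊1351/2⌋ × 955 = 675 × 955 mm
D2: ⌊955/2⌋ × 675 = 477 × 675 mm
D3: ⌊675/2⌋ × 477 = 337 × 477 mm
D4: ⌊477/2⌋ × 337 = 238 × 337 mm
D5: ⌊337/2⌋ × 238 = 168 × 238 mm

168 × 238 mm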